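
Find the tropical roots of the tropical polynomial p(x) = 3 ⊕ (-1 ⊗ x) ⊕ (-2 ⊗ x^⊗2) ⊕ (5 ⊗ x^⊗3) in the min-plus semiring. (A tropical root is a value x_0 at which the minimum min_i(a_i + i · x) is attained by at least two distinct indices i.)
Roots: {-7, 1, 4}

Each tropical root is a break point of the lower envelope of the lines y = a_i + i · x (there are 4 lines, with slopes 0, 1, ..., 3). Only the lines that attain the minimum somewhere contribute to roots; other lines are dominated. Here the surviving (envelope) indices are i = 3, i = 2, i = 1, i = 0.
Intersections between consecutive envelope lines give the roots: for adjacent envelope indices i < j the intersection is x = (a_i − a_j) / (j − i). Reading off the sorted break points: {-7, 1, 4}.
Verification: at each break x_0, at least two indices attain the minimum of min_i(a_i + i · x_0).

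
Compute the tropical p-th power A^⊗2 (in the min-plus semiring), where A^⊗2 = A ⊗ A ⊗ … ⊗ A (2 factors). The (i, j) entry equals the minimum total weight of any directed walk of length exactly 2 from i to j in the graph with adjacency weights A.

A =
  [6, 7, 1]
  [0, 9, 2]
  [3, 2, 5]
A^⊗2 =
  [4, 3, 6]
  [5, 4, 1]
  [2, 7, 4]

Each entry (A^⊗2)_ij equals the minimum over all length-2 walks i = v_0 → v_1 → … → v_2 = j of Σ_t A[v_t][v_{t+1}]. For example, for (i, j) = (0, 2) we minimise over 3 possible intermediate vertex sequences; the minimum is 6, attained along the walk 0 → 2 → 2.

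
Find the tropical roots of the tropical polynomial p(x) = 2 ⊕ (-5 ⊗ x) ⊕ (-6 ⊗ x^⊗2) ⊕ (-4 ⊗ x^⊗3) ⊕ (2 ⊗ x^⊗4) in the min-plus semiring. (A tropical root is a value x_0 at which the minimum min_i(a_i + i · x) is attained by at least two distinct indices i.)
Roots: {-6, -2, 1, 7}

Each tropical root is a break point of the lower envelope of the lines y = a_i + i · x (there are 5 lines, with slopes 0, 1, ..., 4). Only the lines that attain the minimum somewhere contribute to roots; other lines are dominated. Here the surviving (envelope) indices are i = 4, i = 3, i = 2, i = 1, i = 0.
Intersections between consecutive envelope lines give the roots: for adjacent envelope indices i < j the intersection is x = (a_i − a_j) / (j − i). Reading off the sorted break points: {-6, -2, 1, 7}.
Verification: at each break x_0, at least two indices attain the minimum of min_i(a_i + i · x_0).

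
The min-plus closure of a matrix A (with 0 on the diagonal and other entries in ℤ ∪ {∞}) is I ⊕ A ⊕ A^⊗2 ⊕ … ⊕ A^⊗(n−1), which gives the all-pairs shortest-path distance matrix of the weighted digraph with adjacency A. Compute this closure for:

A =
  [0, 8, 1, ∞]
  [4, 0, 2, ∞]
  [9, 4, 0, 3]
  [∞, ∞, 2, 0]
Closure =
  [0, 5, 1, 4]
  [4, 0, 2, 5]
  [8, 4, 0, 3]
  [10, 6, 2, 0]

This is the Floyd-Warshall all-pairs shortest-path computation. For each intermediate vertex k = 0, 1, …, 3, update dist[i][j] ← min(dist[i][j], dist[i][k] + dist[k][j]). The final matrix gives, for each (i, j), the minimum total weight of any directed path from i to j (possibly empty when i = j).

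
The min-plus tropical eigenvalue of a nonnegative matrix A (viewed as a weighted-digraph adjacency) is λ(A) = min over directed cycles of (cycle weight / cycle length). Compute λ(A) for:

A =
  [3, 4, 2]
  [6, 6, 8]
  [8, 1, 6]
λ(A) = 3

Enumerate directed cycles and compute their means (weight / length). Sample:
  cycle 0 → 0: weight = 3, length = 1, mean = 3/1 ≈ 3.000
  cycle 1 → 1: weight = 6, length = 1, mean = 6/1 ≈ 6.000
  cycle 2 → 2: weight = 6, length = 1, mean = 6/1 ≈ 6.000
  cycle 0 → 1 → 0: weight = 10, length = 2, mean = 10/2 ≈ 5.000
  cycle 0 → 2 → 0: weight = 10, length = 2, mean = 10/2 ≈ 5.000
  cycle 1 → 0 → 1: weight = 10, length = 2, mean = 10/2 ≈ 5.000
Minimum mean = 3.000, attained e.g. along the cycle 0 → 0 with weight 3 and length 1. So λ(A) = 3/1 = 3.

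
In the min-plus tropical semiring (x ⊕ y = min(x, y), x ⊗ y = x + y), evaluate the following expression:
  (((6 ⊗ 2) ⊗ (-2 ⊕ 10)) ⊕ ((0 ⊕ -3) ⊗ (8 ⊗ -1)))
(((6 ⊗ 2) ⊗ (-2 ⊕ 10)) ⊕ ((0 ⊕ -3) ⊗ (8 ⊗ -1))) = 4

Expand innermost to outermost. Recall ⊕ takes the minimum of its arguments and ⊗ takes their sum. Working out the expression (((6 ⊗ 2) ⊗ (-2 ⊕ 10)) ⊕ ((0 ⊕ -3) ⊗ (8 ⊗ -1))) gives 4.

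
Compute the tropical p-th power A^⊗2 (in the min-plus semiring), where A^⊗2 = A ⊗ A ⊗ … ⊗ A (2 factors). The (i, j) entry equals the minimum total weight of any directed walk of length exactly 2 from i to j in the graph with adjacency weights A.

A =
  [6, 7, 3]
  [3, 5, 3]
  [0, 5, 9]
A^⊗2 =
  [3, 8, 9]
  [3, 8, 6]
  [6, 7, 3]

Each entry (A^⊗2)_ij equals the minimum over all length-2 walks i = v_0 → v_1 → … → v_2 = j of Σ_t A[v_t][v_{t+1}]. For example, for (i, j) = (0, 2) we minimise over 3 possible intermediate vertex sequences; the minimum is 9, attained along the walk 0 → 0 → 2.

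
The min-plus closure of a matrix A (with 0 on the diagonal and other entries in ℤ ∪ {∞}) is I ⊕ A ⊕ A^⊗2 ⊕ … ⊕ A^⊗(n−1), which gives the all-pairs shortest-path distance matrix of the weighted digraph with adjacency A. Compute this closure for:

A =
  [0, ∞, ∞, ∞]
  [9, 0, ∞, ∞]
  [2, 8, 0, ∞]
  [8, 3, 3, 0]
Closure =
  [0, ∞, ∞, ∞]
  [9, 0, ∞, ∞]
  [2, 8, 0, ∞]
  [5, 3, 3, 0]

This is the Floyd-Warshall all-pairs shortest-path computation. For each intermediate vertex k = 0, 1, …, 3, update dist[i][j] ← min(dist[i][j], dist[i][k] + dist[k][j]). The final matrix gives, for each (i, j), the minimum total weight of any directed path from i to j (possibly empty when i = j).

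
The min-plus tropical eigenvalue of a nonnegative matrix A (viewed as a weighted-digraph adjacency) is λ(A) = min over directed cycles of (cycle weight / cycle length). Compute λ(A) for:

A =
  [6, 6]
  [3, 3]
λ(A) = 3

Enumerate directed cycles and compute their means (weight / length). Sample:
  cycle 0 → 0: weight = 6, length = 1, mean = 6/1 ≈ 6.000
  cycle 1 → 1: weight = 3, length = 1, mean = 3/1 ≈ 3.000
  cycle 0 → 1 → 0: weight = 9, length = 2, mean = 9/2 ≈ 4.500
  cycle 1 → 0 → 1: weight = 9, length = 2, mean = 9/2 ≈ 4.500
Minimum mean = 3.000, attained e.g. along the cycle 1 → 1 with weight 3 and length 1. So λ(A) = 3/1 = 3.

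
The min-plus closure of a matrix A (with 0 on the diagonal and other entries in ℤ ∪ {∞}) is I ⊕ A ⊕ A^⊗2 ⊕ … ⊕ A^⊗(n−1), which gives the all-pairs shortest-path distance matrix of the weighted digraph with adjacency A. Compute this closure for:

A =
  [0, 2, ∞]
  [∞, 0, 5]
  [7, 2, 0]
Closure =
  [0, 2, 7]
  [12, 0, 5]
  [7, 2, 0]

This is the Floyd-Warshall all-pairs shortest-path computation. For each intermediate vertex k = 0, 1, …, 2, update dist[i][j] ← min(dist[i][j], dist[i][k] + dist[k][j]). The final matrix gives, for each (i, j), the minimum total weight of any directed path from i to j (possibly empty when i = j).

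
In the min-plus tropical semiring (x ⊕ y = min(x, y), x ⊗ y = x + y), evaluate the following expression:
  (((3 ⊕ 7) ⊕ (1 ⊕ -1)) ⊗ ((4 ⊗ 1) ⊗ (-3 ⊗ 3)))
(((3 ⊕ 7) ⊕ (1 ⊕ -1)) ⊗ ((4 ⊗ 1) ⊗ (-3 ⊗ 3))) = 4

Expand innermost to outermost. Recall ⊕ takes the minimum of its arguments and ⊗ takes their sum. Working out the expression (((3 ⊕ 7) ⊕ (1 ⊕ -1)) ⊗ ((4 ⊗ 1) ⊗ (-3 ⊗ 3))) gives 4.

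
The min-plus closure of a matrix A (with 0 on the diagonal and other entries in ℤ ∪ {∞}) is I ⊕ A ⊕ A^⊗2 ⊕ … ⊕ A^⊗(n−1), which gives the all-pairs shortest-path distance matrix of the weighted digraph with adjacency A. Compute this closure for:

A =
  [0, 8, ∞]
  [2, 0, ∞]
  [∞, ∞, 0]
Closure =
  [0, 8, ∞]
  [2, 0, ∞]
  [∞, ∞, 0]

This is the Floyd-Warshall all-pairs shortest-path computation. For each intermediate vertex k = 0, 1, …, 2, update dist[i][j] ← min(dist[i][j], dist[i][k] + dist[k][j]). The final matrix gives, for each (i, j), the minimum total weight of any directed path from i to j (possibly empty when i = j).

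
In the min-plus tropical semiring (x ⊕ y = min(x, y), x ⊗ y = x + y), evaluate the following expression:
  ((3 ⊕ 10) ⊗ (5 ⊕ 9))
((3 ⊕ 10) ⊗ (5 ⊕ 9)) = 8

Expand innermost to outermost. Recall ⊕ takes the minimum of its arguments and ⊗ takes their sum. Working out the expression ((3 ⊕ 10) ⊗ (5 ⊕ 9)) gives 8.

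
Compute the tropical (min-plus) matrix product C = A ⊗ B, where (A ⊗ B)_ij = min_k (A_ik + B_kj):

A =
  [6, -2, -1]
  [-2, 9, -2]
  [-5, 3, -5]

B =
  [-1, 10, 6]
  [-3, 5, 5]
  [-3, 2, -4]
A ⊗ B =
  [-5, 1, -5]
  [-5, 0, -6]
  [-8, -3, -9]

Apply the min-plus product entry-by-entry:
  C[0][0] = min over k of (A[0][0] + B[0][0] = 6 + -1 = 5, A[0][1] + B[1][0] = -2 + -3 = -5, A[0][2] + B[2][0] = -1 + -3 = -4) = -5 (attained at k = 1)
  C[0][1] = min over k of (A[0][0] + B[0][1] = 6 + 10 = 16, A[0][1] + B[1][1] = -2 + 5 = 3, A[0][2] + B[2][1] = -1 + 2 = 1) = 1 (attained at k = 2)
  C[0][2] = min over k of (A[0][0] + B[0][2] = 6 + 6 = 12, A[0][1] + B[1][2] = -2 + 5 = 3, A[0][2] + B[2][2] = -1 + -4 = -5) = -5 (attained at k = 2)
  C[1][0] = min over k of (A[1][0] + B[0][0] = -2 + -1 = -3, A[1][1] + B[1][0] = 9 + -3 = 6, A[1][2] + B[2][0] = -2 + -3 = -5) = -5 (attained at k = 2)
  C[1][1] = min over k of (A[1][0] + B[0][1] = -2 + 10 = 8, A[1][1] + B[1][1] = 9 + 5 = 14, A[1][2] + B[2][1] = -2 + 2 = 0) = 0 (attained at k = 2)
  C[1][2] = min over k of (A[1][0] + B[0][2] = -2 + 6 = 4, A[1][1] + B[1][2] = 9 + 5 = 14, A[1][2] + B[2][2] = -2 + -4 = -6) = -6 (attained at k = 2)
  C[2][0] = min over k of (A[2][0] + B[0][0] = -5 + -1 = -6, A[2][1] + B[1][0] = 3 + -3 = 0, A[2][2] + B[2][0] = -5 + -3 = -8) = -8 (attained at k = 2)
  C[2][1] = min over k of (A[2][0] + B[0][1] = -5 + 10 = 5, A[2][1] + B[1][1] = 3 + 5 = 8, A[2][2] + B[2][1] = -5 + 2 = -3) = -3 (attained at k = 2)
  C[2][2] = min over k of (A[2][0] + B[0][2] = -5 + 6 = 1, A[2][1] + B[1][2] = 3 + 5 = 8, A[2][2] + B[2][2] = -5 + -4 = -9) = -9 (attained at k = 2)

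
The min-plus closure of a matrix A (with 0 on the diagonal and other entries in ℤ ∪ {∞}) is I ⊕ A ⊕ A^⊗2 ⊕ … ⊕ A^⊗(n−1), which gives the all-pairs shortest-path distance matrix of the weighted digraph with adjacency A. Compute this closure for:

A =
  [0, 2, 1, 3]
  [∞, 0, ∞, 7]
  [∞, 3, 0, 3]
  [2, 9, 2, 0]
Closure =
  [0, 2, 1, 3]
  [9, 0, 9, 7]
  [5, 3, 0, 3]
  [2, 4, 2, 0]

This is the Floyd-Warshall all-pairs shortest-path computation. For each intermediate vertex k = 0, 1, …, 3, update dist[i][j] ← min(dist[i][j], dist[i][k] + dist[k][j]). The final matrix gives, for each (i, j), the minimum total weight of any directed path from i to j (possibly empty when i = j).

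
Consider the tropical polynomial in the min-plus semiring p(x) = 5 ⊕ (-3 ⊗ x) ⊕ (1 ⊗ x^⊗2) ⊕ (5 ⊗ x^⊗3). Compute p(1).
p(1) = -2

A tropical monomial a ⊗ x^⊗i evaluates to a + i · x. Evaluating each term at x = 1:
  Term 0 contributes 5 + 0 · 1 = 5
  Term 1 contributes -3 + 1 · 1 = -2
  Term 2 contributes 1 + 2 · 1 = 3
  Term 3 contributes 5 + 3 · 1 = 8
p(1) = ⊕ of these = min[5, -2, 3, 8] = -2.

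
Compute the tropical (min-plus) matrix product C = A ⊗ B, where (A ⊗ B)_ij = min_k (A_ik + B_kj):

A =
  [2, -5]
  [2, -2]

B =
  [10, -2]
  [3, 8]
A ⊗ B =
  [-2, 0]
  [1, 0]

Apply the min-plus product entry-by-entry:
  C[0][0] = min over k of (A[0][0] + B[0][0] = 2 + 10 = 12, A[0][1] + B[1][0] = -5 + 3 = -2) = -2 (attained at k = 1)
  C[0][1] = min over k of (A[0][0] + B[0][1] = 2 + -2 = 0, A[0][1] + B[1][1] = -5 + 8 = 3) = 0 (attained at k = 0)
  C[1][0] = min over k of (A[1][0] + B[0][0] = 2 + 10 = 12, A[1][1] + B[1][0] = -2 + 3 = 1) = 1 (attained at k = 1)
  C[1][1] = min over k of (A[1][0] + B[0][1] = 2 + -2 = 0, A[1][1] + B[1][1] = -2 + 8 = 6) = 0 (attained at k = 0)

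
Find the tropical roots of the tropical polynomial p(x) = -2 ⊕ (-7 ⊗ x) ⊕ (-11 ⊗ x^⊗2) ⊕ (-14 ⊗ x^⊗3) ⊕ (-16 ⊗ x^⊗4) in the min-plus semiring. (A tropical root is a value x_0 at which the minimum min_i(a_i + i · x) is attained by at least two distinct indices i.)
Roots: {2, 3, 4, 5}

Each tropical root is a break point of the lower envelope of the lines y = a_i + i · x (there are 5 lines, with slopes 0, 1, ..., 4). Only the lines that attain the minimum somewhere contribute to roots; other lines are dominated. Here the surviving (envelope) indices are i = 4, i = 3, i = 2, i = 1, i = 0.
Intersections between consecutive envelope lines give the roots: for adjacent envelope indices i < j the intersection is x = (a_i − a_j) / (j − i). Reading off the sorted break points: {2, 3, 4, 5}.
Verification: at each break x_0, at least two indices attain the minimum of min_i(a_i + i · x_0).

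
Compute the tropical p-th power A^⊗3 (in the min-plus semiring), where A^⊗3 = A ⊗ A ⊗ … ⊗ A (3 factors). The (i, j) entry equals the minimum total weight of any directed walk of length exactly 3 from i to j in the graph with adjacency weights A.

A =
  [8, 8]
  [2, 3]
A^⊗3 =
  [13, 14]
  [8, 9]

Each entry (A^⊗3)_ij equals the minimum over all length-3 walks i = v_0 → v_1 → … → v_3 = j of Σ_t A[v_t][v_{t+1}]. For example, for (i, j) = (0, 1) we minimise over 4 possible intermediate vertex sequences; the minimum is 14, attained along the walk 0 → 1 → 1 → 1.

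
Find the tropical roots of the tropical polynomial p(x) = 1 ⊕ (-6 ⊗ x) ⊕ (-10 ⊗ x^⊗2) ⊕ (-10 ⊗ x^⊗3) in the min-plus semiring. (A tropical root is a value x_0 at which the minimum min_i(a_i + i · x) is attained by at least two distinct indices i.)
Roots: {0, 4, 7}

Each tropical root is a break point of the lower envelope of the lines y = a_i + i · x (there are 4 lines, with slopes 0, 1, ..., 3). Only the lines that attain the minimum somewhere contribute to roots; other lines are dominated. Here the surviving (envelope) indices are i = 3, i = 2, i = 1, i = 0.
Intersections between consecutive envelope lines give the roots: for adjacent envelope indices i < j the intersection is x = (a_i − a_j) / (j − i). Reading off the sorted break points: {0, 4, 7}.
Verification: at each break x_0, at least two indices attain the minimum of min_i(a_i + i · x_0).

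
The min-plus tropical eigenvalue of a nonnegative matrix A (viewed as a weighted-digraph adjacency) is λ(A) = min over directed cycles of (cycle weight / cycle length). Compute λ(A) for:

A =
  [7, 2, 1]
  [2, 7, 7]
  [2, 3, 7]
λ(A) = 3/2

Enumerate directed cycles and compute their means (weight / length). Sample:
  cycle 0 → 0: weight = 7, length = 1, mean = 7/1 ≈ 7.000
  cycle 1 → 1: weight = 7, length = 1, mean = 7/1 ≈ 7.000
  cycle 2 → 2: weight = 7, length = 1, mean = 7/1 ≈ 7.000
  cycle 0 → 1 → 0: weight = 4, length = 2, mean = 4/2 ≈ 2.000
  cycle 0 → 2 → 0: weight = 3, length = 2, mean = 3/2 ≈ 1.500
  cycle 1 → 0 → 1: weight = 4, length = 2, mean = 4/2 ≈ 2.000
Minimum mean = 1.500, attained e.g. along the cycle 0 → 2 → 0 with weight 3 and length 2. So λ(A) = 3/2 = 3/2.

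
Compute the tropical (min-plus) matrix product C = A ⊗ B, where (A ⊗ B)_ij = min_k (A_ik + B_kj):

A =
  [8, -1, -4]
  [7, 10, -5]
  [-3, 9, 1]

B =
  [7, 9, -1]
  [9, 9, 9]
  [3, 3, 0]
A ⊗ B =
  [-1, -1, -4]
  [-2, -2, -5]
  [4, 4, -4]

Apply the min-plus product entry-by-entry:
  C[0][0] = min over k of (A[0][0] + B[0][0] = 8 + 7 = 15, A[0][1] + B[1][0] = -1 + 9 = 8, A[0][2] + B[2][0] = -4 + 3 = -1) = -1 (attained at k = 2)
  C[0][1] = min over k of (A[0][0] + B[0][1] = 8 + 9 = 17, A[0][1] + B[1][1] = -1 + 9 = 8, A[0][2] + B[2][1] = -4 + 3 = -1) = -1 (attained at k = 2)
  C[0][2] = min over k of (A[0][0] + B[0][2] = 8 + -1 = 7, A[0][1] + B[1][2] = -1 + 9 = 8, A[0][2] + B[2][2] = -4 + 0 = -4) = -4 (attained at k = 2)
  C[1][0] = min over k of (A[1][0] + B[0][0] = 7 + 7 = 14, A[1][1] + B[1][0] = 10 + 9 = 19, A[1][2] + B[2][0] = -5 + 3 = -2) = -2 (attained at k = 2)
  C[1][1] = min over k of (A[1][0] + B[0][1] = 7 + 9 = 16, A[1][1] + B[1][1] = 10 + 9 = 19, A[1][2] + B[2][1] = -5 + 3 = -2) = -2 (attained at k = 2)
  C[1][2] = min over k of (A[1][0] + B[0][2] = 7 + -1 = 6, A[1][1] + B[1][2] = 10 + 9 = 19, A[1][2] + B[2][2] = -5 + 0 = -5) = -5 (attained at k = 2)
  C[2][0] = min over k of (A[2][0] + B[0][0] = -3 + 7 = 4, A[2][1] + B[1][0] = 9 + 9 = 18, A[2][2] + B[2][0] = 1 + 3 = 4) = 4 (attained at k = 0)
  C[2][1] = min over k of (A[2][0] + B[0][1] = -3 + 9 = 6, A[2][1] + B[1][1] = 9 + 9 = 18, A[2][2] + B[2][1] = 1 + 3 = 4) = 4 (attained at k = 2)
  C[2][2] = min over k of (A[2][0] + B[0][2] = -3 + -1 = -4, A[2][1] + B[1][2] = 9 + 9 = 18, A[2][2] + B[2][2] = 1 + 0 = 1) = -4 (attained at k = 0)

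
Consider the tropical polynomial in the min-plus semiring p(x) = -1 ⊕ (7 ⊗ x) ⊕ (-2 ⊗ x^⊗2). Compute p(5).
p(5) = -1

A tropical monomial a ⊗ x^⊗i evaluates to a + i · x. Evaluating each term at x = 5:
  Term 0 contributes -1 + 0 · 5 = -1
  Term 1 contributes 7 + 1 · 5 = 12
  Term 2 contributes -2 + 2 · 5 = 8
p(5) = ⊕ of these = min[-1, 12, 8] = -1.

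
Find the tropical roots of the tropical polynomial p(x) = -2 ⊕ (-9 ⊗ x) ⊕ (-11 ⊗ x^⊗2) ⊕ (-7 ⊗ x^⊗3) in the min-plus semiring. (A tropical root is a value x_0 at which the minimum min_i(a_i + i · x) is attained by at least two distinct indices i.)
Roots: {-4, 2, 7}

Each tropical root is a break point of the lower envelope of the lines y = a_i + i · x (there are 4 lines, with slopes 0, 1, ..., 3). Only the lines that attain the minimum somewhere contribute to roots; other lines are dominated. Here the surviving (envelope) indices are i = 3, i = 2, i = 1, i = 0.
Intersections between consecutive envelope lines give the roots: for adjacent envelope indices i < j the intersection is x = (a_i − a_j) / (j − i). Reading off the sorted break points: {-4, 2, 7}.
Verification: at each break x_0, at least two indices attain the minimum of min_i(a_i + i · x_0).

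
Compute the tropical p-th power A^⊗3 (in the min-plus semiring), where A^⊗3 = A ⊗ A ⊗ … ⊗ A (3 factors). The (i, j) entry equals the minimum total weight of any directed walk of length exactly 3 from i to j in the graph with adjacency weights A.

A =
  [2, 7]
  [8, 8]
A^⊗3 =
  [6, 11]
  [12, 17]

Each entry (A^⊗3)_ij equals the minimum over all length-3 walks i = v_0 → v_1 → … → v_3 = j of Σ_t A[v_t][v_{t+1}]. For example, for (i, j) = (0, 1) we minimise over 4 possible intermediate vertex sequences; the minimum is 11, attained along the walk 0 → 0 → 0 → 1.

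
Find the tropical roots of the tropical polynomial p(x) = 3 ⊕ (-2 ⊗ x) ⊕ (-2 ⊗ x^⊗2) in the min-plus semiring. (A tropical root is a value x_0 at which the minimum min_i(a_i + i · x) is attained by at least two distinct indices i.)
Roots: {0, 5}

Each tropical root is a break point of the lower envelope of the lines y = a_i + i · x (there are 3 lines, with slopes 0, 1, ..., 2). Only the lines that attain the minimum somewhere contribute to roots; other lines are dominated. Here the surviving (envelope) indices are i = 2, i = 1, i = 0.
Intersections between consecutive envelope lines give the roots: for adjacent envelope indices i < j the intersection is x = (a_i − a_j) / (j − i). Reading off the sorted break points: {0, 5}.
Verification: at each break x_0, at least two indices attain the minimum of min_i(a_i + i · x_0).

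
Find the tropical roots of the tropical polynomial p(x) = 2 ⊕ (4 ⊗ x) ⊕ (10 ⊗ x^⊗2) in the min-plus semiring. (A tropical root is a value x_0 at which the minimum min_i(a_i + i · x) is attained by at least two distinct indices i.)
Roots: {-6, -2}

Each tropical root is a break point of the lower envelope of the lines y = a_i + i · x (there are 3 lines, with slopes 0, 1, ..., 2). Only the lines that attain the minimum somewhere contribute to roots; other lines are dominated. Here the surviving (envelope) indices are i = 2, i = 1, i = 0.
Intersections between consecutive envelope lines give the roots: for adjacent envelope indices i < j the intersection is x = (a_i − a_j) / (j − i). Reading off the sorted break points: {-6, -2}.
Verification: at each break x_0, at least two indices attain the minimum of min_i(a_i + i · x_0).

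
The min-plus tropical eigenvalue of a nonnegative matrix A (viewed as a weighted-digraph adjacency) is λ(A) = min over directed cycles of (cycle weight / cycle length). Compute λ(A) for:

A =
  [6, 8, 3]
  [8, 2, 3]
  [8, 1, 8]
λ(A) = 2

Enumerate directed cycles and compute their means (weight / length). Sample:
  cycle 0 → 0: weight = 6, length = 1, mean = 6/1 ≈ 6.000
  cycle 1 → 1: weight = 2, length = 1, mean = 2/1 ≈ 2.000
  cycle 2 → 2: weight = 8, length = 1, mean = 8/1 ≈ 8.000
  cycle 0 → 1 → 0: weight = 16, length = 2, mean = 16/2 ≈ 8.000
  cycle 0 → 2 → 0: weight = 11, length = 2, mean = 11/2 ≈ 5.500
  cycle 1 → 0 → 1: weight = 16, length = 2, mean = 16/2 ≈ 8.000
Minimum mean = 2.000, attained e.g. along the cycle 1 → 1 with weight 2 and length 1. So λ(A) = 2/1 = 2.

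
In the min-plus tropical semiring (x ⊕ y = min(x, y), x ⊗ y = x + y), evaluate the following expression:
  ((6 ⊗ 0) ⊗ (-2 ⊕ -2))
((6 ⊗ 0) ⊗ (-2 ⊕ -2)) = 4

Expand innermost to outermost. Recall ⊕ takes the minimum of its arguments and ⊗ takes their sum. Working out the expression ((6 ⊗ 0) ⊗ (-2 ⊕ -2)) gives 4.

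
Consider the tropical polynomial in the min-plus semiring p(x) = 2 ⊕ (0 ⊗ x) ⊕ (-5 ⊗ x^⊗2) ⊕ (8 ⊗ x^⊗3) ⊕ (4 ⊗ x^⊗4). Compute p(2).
p(2) = -1

A tropical monomial a ⊗ x^⊗i evaluates to a + i · x. Evaluating each term at x = 2:
  Term 0 contributes 2 + 0 · 2 = 2
  Term 1 contributes 0 + 1 · 2 = 2
  Term 2 contributes -5 + 2 · 2 = -1
  Term 3 contributes 8 + 3 · 2 = 14
  Term 4 contributes 4 + 4 · 2 = 12
p(2) = ⊕ of these = min[2, 2, -1, 14, 12] = -1.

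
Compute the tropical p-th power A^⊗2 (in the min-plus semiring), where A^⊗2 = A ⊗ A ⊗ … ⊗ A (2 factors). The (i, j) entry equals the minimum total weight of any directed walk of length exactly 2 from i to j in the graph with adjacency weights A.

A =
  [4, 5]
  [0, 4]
A^⊗2 =
  [5, 9]
  [4, 5]

Each entry (A^⊗2)_ij equals the minimum over all length-2 walks i = v_0 → v_1 → … → v_2 = j of Σ_t A[v_t][v_{t+1}]. For example, for (i, j) = (0, 1) we minimise over 2 possible intermediate vertex sequences; the minimum is 9, attained along the walk 0 → 0 → 1.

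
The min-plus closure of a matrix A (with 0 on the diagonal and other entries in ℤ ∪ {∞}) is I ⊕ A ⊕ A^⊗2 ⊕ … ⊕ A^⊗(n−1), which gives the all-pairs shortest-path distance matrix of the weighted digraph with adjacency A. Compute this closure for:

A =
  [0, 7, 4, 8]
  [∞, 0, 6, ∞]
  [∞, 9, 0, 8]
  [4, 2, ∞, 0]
Closure =
  [0, 7, 4, 8]
  [18, 0, 6, 14]
  [12, 9, 0, 8]
  [4, 2, 8, 0]

This is the Floyd-Warshall all-pairs shortest-path computation. For each intermediate vertex k = 0, 1, …, 3, update dist[i][j] ← min(dist[i][j], dist[i][k] + dist[k][j]). The final matrix gives, for each (i, j), the minimum total weight of any directed path from i to j (possibly empty when i = j).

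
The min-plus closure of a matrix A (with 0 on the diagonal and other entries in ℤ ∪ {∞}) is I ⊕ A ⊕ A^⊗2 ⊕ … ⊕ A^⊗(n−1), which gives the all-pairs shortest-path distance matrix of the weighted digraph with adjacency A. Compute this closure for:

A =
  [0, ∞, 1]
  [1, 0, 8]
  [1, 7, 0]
Closure =
  [0, 8, 1]
  [1, 0, 2]
  [1, 7, 0]

This is the Floyd-Warshall all-pairs shortest-path computation. For each intermediate vertex k = 0, 1, …, 2, update dist[i][j] ← min(dist[i][j], dist[i][k] + dist[k][j]). The final matrix gives, for each (i, j), the minimum total weight of any directed path from i to j (possibly empty when i = j).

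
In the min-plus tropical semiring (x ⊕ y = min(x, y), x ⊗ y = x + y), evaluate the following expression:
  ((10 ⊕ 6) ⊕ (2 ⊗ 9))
((10 ⊕ 6) ⊕ (2 ⊗ 9)) = 6

Expand innermost to outermost. Recall ⊕ takes the minimum of its arguments and ⊗ takes their sum. Working out the expression ((10 ⊕ 6) ⊕ (2 ⊗ 9)) gives 6.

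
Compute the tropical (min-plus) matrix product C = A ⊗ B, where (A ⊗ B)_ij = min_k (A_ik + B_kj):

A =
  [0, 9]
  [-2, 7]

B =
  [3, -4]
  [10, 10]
A ⊗ B =
  [3, -4]
  [1, -6]

Apply the min-plus product entry-by-entry:
  C[0][0] = min over k of (A[0][0] + B[0][0] = 0 + 3 = 3, A[0][1] + B[1][0] = 9 + 10 = 19) = 3 (attained at k = 0)
  C[0][1] = min over k of (A[0][0] + B[0][1] = 0 + -4 = -4, A[0][1] + B[1][1] = 9 + 10 = 19) = -4 (attained at k = 0)
  C[1][0] = min over k of (A[1][0] + B[0][0] = -2 + 3 = 1, A[1][1] + B[1][0] = 7 + 10 = 17) = 1 (attained at k = 0)
  C[1][1] = min over k of (A[1][0] + B[0][1] = -2 + -4 = -6, A[1][1] + B[1][1] = 7 + 10 = 17) = -6 (attained at k = 0)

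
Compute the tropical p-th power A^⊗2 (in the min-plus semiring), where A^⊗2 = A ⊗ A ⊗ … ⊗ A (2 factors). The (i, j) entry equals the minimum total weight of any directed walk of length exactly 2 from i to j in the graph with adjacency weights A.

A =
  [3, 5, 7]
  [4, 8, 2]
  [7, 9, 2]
A^⊗2 =
  [6, 8, 7]
  [7, 9, 4]
  [9, 11, 4]

Each entry (A^⊗2)_ij equals the minimum over all length-2 walks i = v_0 → v_1 → … → v_2 = j of Σ_t A[v_t][v_{t+1}]. For example, for (i, j) = (0, 2) we minimise over 3 possible intermediate vertex sequences; the minimum is 7, attained along the walk 0 → 1 → 2.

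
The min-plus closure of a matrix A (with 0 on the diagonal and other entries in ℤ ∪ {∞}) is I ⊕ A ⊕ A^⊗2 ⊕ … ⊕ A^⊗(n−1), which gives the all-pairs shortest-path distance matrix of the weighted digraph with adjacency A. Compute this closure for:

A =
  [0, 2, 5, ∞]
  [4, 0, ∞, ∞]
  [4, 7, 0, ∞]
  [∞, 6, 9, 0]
Closure =
  [0, 2, 5, ∞]
  [4, 0, 9, ∞]
  [4, 6, 0, ∞]
  [10, 6, 9, 0]

This is the Floyd-Warshall all-pairs shortest-path computation. For each intermediate vertex k = 0, 1, …, 3, update dist[i][j] ← min(dist[i][j], dist[i][k] + dist[k][j]). The final matrix gives, for each (i, j), the minimum total weight of any directed path from i to j (possibly empty when i = j).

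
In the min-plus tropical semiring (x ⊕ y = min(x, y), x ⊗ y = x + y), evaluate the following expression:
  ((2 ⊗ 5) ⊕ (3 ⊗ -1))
((2 ⊗ 5) ⊕ (3 ⊗ -1)) = 2

Expand innermost to outermost. Recall ⊕ takes the minimum of its arguments and ⊗ takes their sum. Working out the expression ((2 ⊗ 5) ⊕ (3 ⊗ -1)) gives 2.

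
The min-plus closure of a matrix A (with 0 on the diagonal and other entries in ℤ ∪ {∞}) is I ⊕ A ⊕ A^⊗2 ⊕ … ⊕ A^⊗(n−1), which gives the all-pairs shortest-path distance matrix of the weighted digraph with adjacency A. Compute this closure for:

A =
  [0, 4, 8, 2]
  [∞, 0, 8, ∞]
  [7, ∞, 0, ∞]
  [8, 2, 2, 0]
Closure =
  [0, 4, 4, 2]
  [15, 0, 8, 17]
  [7, 11, 0, 9]
  [8, 2, 2, 0]

This is the Floyd-Warshall all-pairs shortest-path computation. For each intermediate vertex k = 0, 1, …, 3, update dist[i][j] ← min(dist[i][j], dist[i][k] + dist[k][j]). The final matrix gives, for each (i, j), the minimum total weight of any directed path from i to j (possibly empty when i = j).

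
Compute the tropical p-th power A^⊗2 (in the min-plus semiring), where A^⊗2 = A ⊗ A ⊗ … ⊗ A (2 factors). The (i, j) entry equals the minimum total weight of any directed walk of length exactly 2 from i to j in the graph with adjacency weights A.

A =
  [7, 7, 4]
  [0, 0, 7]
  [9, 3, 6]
A^⊗2 =
  [7, 7, 10]
  [0, 0, 4]
  [3, 3, 10]

Each entry (A^⊗2)_ij equals the minimum over all length-2 walks i = v_0 → v_1 → … → v_2 = j of Σ_t A[v_t][v_{t+1}]. For example, for (i, j) = (0, 2) we minimise over 3 possible intermediate vertex sequences; the minimum is 10, attained along the walk 0 → 2 → 2.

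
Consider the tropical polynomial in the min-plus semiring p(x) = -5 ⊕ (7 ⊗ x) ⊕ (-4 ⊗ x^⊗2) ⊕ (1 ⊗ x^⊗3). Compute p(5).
p(5) = -5

A tropical monomial a ⊗ x^⊗i evaluates to a + i · x. Evaluating each term at x = 5:
  Term 0 contributes -5 + 0 · 5 = -5
  Term 1 contributes 7 + 1 · 5 = 12
  Term 2 contributes -4 + 2 · 5 = 6
  Term 3 contributes 1 + 3 · 5 = 16
p(5) = ⊕ of these = min[-5, 12, 6, 16] = -5.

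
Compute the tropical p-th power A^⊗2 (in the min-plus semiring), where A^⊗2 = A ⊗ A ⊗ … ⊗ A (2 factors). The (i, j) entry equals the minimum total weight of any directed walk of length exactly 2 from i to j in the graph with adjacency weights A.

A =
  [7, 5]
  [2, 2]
A^⊗2 =
  [7, 7]
  [4, 4]

Each entry (A^⊗2)_ij equals the minimum over all length-2 walks i = v_0 → v_1 → … → v_2 = j of Σ_t A[v_t][v_{t+1}]. For example, for (i, j) = (0, 1) we minimise over 2 possible intermediate vertex sequences; the minimum is 7, attained along the walk 0 → 1 → 1.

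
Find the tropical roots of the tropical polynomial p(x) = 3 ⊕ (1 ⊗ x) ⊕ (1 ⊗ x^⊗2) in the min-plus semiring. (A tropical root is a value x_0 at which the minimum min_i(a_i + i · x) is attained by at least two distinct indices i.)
Roots: {0, 2}

Each tropical root is a break point of the lower envelope of the lines y = a_i + i · x (there are 3 lines, with slopes 0, 1, ..., 2). Only the lines that attain the minimum somewhere contribute to roots; other lines are dominated. Here the surviving (envelope) indices are i = 2, i = 1, i = 0.
Intersections between consecutive envelope lines give the roots: for adjacent envelope indices i < j the intersection is x = (a_i − a_j) / (j − i). Reading off the sorted break points: {0, 2}.
Verification: at each break x_0, at least two indices attain the minimum of min_i(a_i + i · x_0).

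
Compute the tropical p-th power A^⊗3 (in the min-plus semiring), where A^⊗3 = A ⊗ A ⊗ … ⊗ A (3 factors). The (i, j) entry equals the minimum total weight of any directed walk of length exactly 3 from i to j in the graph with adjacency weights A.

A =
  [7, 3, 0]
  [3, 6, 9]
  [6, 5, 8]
A^⊗3 =
  [8, 9, 6]
  [9, 8, 9]
  [12, 11, 8]

Each entry (A^⊗3)_ij equals the minimum over all length-3 walks i = v_0 → v_1 → … → v_3 = j of Σ_t A[v_t][v_{t+1}]. For example, for (i, j) = (0, 2) we minimise over 9 possible intermediate vertex sequences; the minimum is 6, attained along the walk 0 → 1 → 0 → 2.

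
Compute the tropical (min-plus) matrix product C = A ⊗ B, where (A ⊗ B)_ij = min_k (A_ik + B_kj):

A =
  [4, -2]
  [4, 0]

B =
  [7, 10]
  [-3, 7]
A ⊗ B =
  [-5, 5]
  [-3, 7]

Apply the min-plus product entry-by-entry:
  C[0][0] = min over k of (A[0][0] + B[0][0] = 4 + 7 = 11, A[0][1] + B[1][0] = -2 + -3 = -5) = -5 (attained at k = 1)
  C[0][1] = min over k of (A[0][0] + B[0][1] = 4 + 10 = 14, A[0][1] + B[1][1] = -2 + 7 = 5) = 5 (attained at k = 1)
  C[1][0] = min over k of (A[1][0] + B[0][0] = 4 + 7 = 11, A[1][1] + B[1][0] = 0 + -3 = -3) = -3 (attained at k = 1)
  C[1][1] = min over k of (A[1][0] + B[0][1] = 4 + 10 = 14, A[1][1] + B[1][1] = 0 + 7 = 7) = 7 (attained at k = 1)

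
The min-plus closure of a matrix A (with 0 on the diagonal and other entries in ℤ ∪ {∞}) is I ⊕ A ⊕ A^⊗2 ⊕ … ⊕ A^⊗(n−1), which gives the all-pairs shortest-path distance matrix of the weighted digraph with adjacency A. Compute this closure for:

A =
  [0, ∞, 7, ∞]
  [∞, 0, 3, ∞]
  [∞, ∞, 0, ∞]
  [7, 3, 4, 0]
Closure =
  [0, ∞, 7, ∞]
  [∞, 0, 3, ∞]
  [∞, ∞, 0, ∞]
  [7, 3, 4, 0]

This is the Floyd-Warshall all-pairs shortest-path computation. For each intermediate vertex k = 0, 1, …, 3, update dist[i][j] ← min(dist[i][j], dist[i][k] + dist[k][j]). The final matrix gives, for each (i, j), the minimum total weight of any directed path from i to j (possibly empty when i = j).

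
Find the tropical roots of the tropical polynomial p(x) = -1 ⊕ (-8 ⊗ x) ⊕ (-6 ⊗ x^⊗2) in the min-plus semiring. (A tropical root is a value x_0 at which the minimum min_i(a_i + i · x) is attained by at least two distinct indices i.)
Roots: {-2, 7}

Each tropical root is a break point of the lower envelope of the lines y = a_i + i · x (there are 3 lines, with slopes 0, 1, ..., 2). Only the lines that attain the minimum somewhere contribute to roots; other lines are dominated. Here the surviving (envelope) indices are i = 2, i = 1, i = 0.
Intersections between consecutive envelope lines give the roots: for adjacent envelope indices i < j the intersection is x = (a_i − a_j) / (j − i). Reading off the sorted break points: {-2, 7}.
Verification: at each break x_0, at least two indices attain the minimum of min_i(a_i + i · x_0).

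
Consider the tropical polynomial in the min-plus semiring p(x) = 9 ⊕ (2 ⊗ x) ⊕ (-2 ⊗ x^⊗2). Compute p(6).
p(6) = 8

A tropical monomial a ⊗ x^⊗i evaluates to a + i · x. Evaluating each term at x = 6:
  Term 0 contributes 9 + 0 · 6 = 9
  Term 1 contributes 2 + 1 · 6 = 8
  Term 2 contributes -2 + 2 · 6 = 10
p(6) = ⊕ of these = min[9, 8, 10] = 8.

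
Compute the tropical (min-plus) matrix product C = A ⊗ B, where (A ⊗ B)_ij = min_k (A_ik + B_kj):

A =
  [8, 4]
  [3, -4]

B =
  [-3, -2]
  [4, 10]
A ⊗ B =
  [5, 6]
  [0, 1]

Apply the min-plus product entry-by-entry:
  C[0][0] = min over k of (A[0][0] + B[0][0] = 8 + -3 = 5, A[0][1] + B[1][0] = 4 + 4 = 8) = 5 (attained at k = 0)
  C[0][1] = min over k of (A[0][0] + B[0][1] = 8 + -2 = 6, A[0][1] + B[1][1] = 4 + 10 = 14) = 6 (attained at k = 0)
  C[1][0] = min over k of (A[1][0] + B[0][0] = 3 + -3 = 0, A[1][1] + B[1][0] = -4 + 4 = 0) = 0 (attained at k = 0)
  C[1][1] = min over k of (A[1][0] + B[0][1] = 3 + -2 = 1, A[1][1] + B[1][1] = -4 + 10 = 6) = 1 (attained at k = 0)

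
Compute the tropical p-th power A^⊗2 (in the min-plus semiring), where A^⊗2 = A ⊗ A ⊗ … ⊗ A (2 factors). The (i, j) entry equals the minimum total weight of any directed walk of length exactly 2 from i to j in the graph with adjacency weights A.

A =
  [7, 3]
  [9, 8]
A^⊗2 =
  [12, 10]
  [16, 12]

Each entry (A^⊗2)_ij equals the minimum over all length-2 walks i = v_0 → v_1 → … → v_2 = j of Σ_t A[v_t][v_{t+1}]. For example, for (i, j) = (0, 1) we minimise over 2 possible intermediate vertex sequences; the minimum is 10, attained along the walk 0 → 0 → 1.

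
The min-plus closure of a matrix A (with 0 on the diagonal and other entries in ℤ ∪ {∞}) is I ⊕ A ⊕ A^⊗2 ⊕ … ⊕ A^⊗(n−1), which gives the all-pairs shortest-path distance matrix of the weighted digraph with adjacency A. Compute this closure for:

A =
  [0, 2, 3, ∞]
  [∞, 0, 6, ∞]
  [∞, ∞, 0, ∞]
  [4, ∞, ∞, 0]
Closure =
  [0, 2, 3, ∞]
  [∞, 0, 6, ∞]
  [∞, ∞, 0, ∞]
  [4, 6, 7, 0]

This is the Floyd-Warshall all-pairs shortest-path computation. For each intermediate vertex k = 0, 1, …, 3, update dist[i][j] ← min(dist[i][j], dist[i][k] + dist[k][j]). The final matrix gives, for each (i, j), the minimum total weight of any directed path from i to j (possibly empty when i = j).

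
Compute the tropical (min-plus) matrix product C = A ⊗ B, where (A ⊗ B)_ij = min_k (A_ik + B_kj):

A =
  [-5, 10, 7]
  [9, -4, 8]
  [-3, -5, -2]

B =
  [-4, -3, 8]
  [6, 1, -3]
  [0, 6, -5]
A ⊗ B =
  [-9, -8, 2]
  [2, -3, -7]
  [-7, -6, -8]

Apply the min-plus product entry-by-entry:
  C[0][0] = min over k of (A[0][0] + B[0][0] = -5 + -4 = -9, A[0][1] + B[1][0] = 10 + 6 = 16, A[0][2] + B[2][0] = 7 + 0 = 7) = -9 (attained at k = 0)
  C[0][1] = min over k of (A[0][0] + B[0][1] = -5 + -3 = -8, A[0][1] + B[1][1] = 10 + 1 = 11, A[0][2] + B[2][1] = 7 + 6 = 13) = -8 (attained at k = 0)
  C[0][2] = min over k of (A[0][0] + B[0][2] = -5 + 8 = 3, A[0][1] + B[1][2] = 10 + -3 = 7, A[0][2] + B[2][2] = 7 + -5 = 2) = 2 (attained at k = 2)
  C[1][0] = min over k of (A[1][0] + B[0][0] = 9 + -4 = 5, A[1][1] + B[1][0] = -4 + 6 = 2, A[1][2] + B[2][0] = 8 + 0 = 8) = 2 (attained at k = 1)
  C[1][1] = min over k of (A[1][0] + B[0][1] = 9 + -3 = 6, A[1][1] + B[1][1] = -4 + 1 = -3, A[1][2] + B[2][1] = 8 + 6 = 14) = -3 (attained at k = 1)
  C[1][2] = min over k of (A[1][0] + B[0][2] = 9 + 8 = 17, A[1][1] + B[1][2] = -4 + -3 = -7, A[1][2] + B[2][2] = 8 + -5 = 3) = -7 (attained at k = 1)
  C[2][0] = min over k of (A[2][0] + B[0][0] = -3 + -4 = -7, A[2][1] + B[1][0] = -5 + 6 = 1, A[2][2] + B[2][0] = -2 + 0 = -2) = -7 (attained at k = 0)
  C[2][1] = min over k of (A[2][0] + B[0][1] = -3 + -3 = -6, A[2][1] + B[1][1] = -5 + 1 = -4, A[2][2] + B[2][1] = -2 + 6 = 4) = -6 (attained at k = 0)
  C[2][2] = min over k of (A[2][0] + B[0][2] = -3 + 8 = 5, A[2][1] + B[1][2] = -5 + -3 = -8, A[2][2] + B[2][2] = -2 + -5 = -7) = -8 (attained at k = 1)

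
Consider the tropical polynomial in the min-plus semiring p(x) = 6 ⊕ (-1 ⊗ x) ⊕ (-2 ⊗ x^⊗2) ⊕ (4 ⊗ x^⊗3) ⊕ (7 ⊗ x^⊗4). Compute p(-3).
p(-3) = -8

A tropical monomial a ⊗ x^⊗i evaluates to a + i · x. Evaluating each term at x = -3:
  Term 0 contributes 6 + 0 · -3 = 6
  Term 1 contributes -1 + 1 · -3 = -4
  Term 2 contributes -2 + 2 · -3 = -8
  Term 3 contributes 4 + 3 · -3 = -5
  Term 4 contributes 7 + 4 · -3 = -5
p(-3) = ⊕ of these = min[6, -4, -8, -5, -5] = -8.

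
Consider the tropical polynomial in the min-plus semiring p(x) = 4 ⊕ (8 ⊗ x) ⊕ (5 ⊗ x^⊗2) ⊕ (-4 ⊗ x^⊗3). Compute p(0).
p(0) = -4

A tropical monomial a ⊗ x^⊗i evaluates to a + i · x. Evaluating each term at x = 0:
  Term 0 contributes 4 + 0 · 0 = 4
  Term 1 contributes 8 + 1 · 0 = 8
  Term 2 contributes 5 + 2 · 0 = 5
  Term 3 contributes -4 + 3 · 0 = -4
p(0) = ⊕ of these = min[4, 8, 5, -4] = -4.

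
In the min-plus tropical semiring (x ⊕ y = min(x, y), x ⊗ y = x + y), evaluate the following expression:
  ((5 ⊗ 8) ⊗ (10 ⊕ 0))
((5 ⊗ 8) ⊗ (10 ⊕ 0)) = 13

Expand innermost to outermost. Recall ⊕ takes the minimum of its arguments and ⊗ takes their sum. Working out the expression ((5 ⊗ 8) ⊗ (10 ⊕ 0)) gives 13.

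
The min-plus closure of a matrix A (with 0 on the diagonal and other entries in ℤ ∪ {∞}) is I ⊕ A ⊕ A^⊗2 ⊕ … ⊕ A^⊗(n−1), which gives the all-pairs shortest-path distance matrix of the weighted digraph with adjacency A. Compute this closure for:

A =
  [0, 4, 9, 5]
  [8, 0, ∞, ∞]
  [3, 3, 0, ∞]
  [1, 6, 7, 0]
Closure =
  [0, 4, 9, 5]
  [8, 0, 17, 13]
  [3, 3, 0, 8]
  [1, 5, 7, 0]

This is the Floyd-Warshall all-pairs shortest-path computation. For each intermediate vertex k = 0, 1, …, 3, update dist[i][j] ← min(dist[i][j], dist[i][k] + dist[k][j]). The final matrix gives, for each (i, j), the minimum total weight of any directed path from i to j (possibly empty when i = j).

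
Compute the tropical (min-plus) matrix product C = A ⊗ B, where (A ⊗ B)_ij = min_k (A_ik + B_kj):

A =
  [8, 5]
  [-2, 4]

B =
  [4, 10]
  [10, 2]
A ⊗ B =
  [12, 7]
  [2, 6]

Apply the min-plus product entry-by-entry:
  C[0][0] = min over k of (A[0][0] + B[0][0] = 8 + 4 = 12, A[0][1] + B[1][0] = 5 + 10 = 15) = 12 (attained at k = 0)
  C[0][1] = min over k of (A[0][0] + B[0][1] = 8 + 10 = 18, A[0][1] + B[1][1] = 5 + 2 = 7) = 7 (attained at k = 1)
  C[1][0] = min over k of (A[1][0] + B[0][0] = -2 + 4 = 2, A[1][1] + B[1][0] = 4 + 10 = 14) = 2 (attained at k = 0)
  C[1][1] = min over k of (A[1][0] + B[0][1] = -2 + 10 = 8, A[1][1] + B[1][1] = 4 + 2 = 6) = 6 (attained at k = 1)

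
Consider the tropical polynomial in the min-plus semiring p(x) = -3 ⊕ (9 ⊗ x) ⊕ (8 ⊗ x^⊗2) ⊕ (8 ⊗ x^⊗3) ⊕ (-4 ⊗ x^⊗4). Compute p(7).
p(7) = -3

A tropical monomial a ⊗ x^⊗i evaluates to a + i · x. Evaluating each term at x = 7:
  Term 0 contributes -3 + 0 · 7 = -3
  Term 1 contributes 9 + 1 · 7 = 16
  Term 2 contributes 8 + 2 · 7 = 22
  Term 3 contributes 8 + 3 · 7 = 29
  Term 4 contributes -4 + 4 · 7 = 24
p(7) = ⊕ of these = min[-3, 16, 22, 29, 24] = -3.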